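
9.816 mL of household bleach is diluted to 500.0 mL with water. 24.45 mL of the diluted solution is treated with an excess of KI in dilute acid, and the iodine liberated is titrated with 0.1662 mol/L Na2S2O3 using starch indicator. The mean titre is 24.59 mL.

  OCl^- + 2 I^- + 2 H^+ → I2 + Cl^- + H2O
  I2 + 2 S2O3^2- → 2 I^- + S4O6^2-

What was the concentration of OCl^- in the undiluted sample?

n(S2O3^2-) = 0.02459 × 0.1662 = 4.087 × 10^-3 mol
n(I2) = n(S2O3^2-)/2 = 2.043 × 10^-3 mol
n(OCl^-) in the aliquot = 2.043 × 10^-3 mol (1:1 ratio)
[OCl^-]_dilute = 2.043 × 10^-3 / 0.02445 = 0.08358 mol/L
[OCl^-]_original = 0.08358 × 500.0/9.816 = 4.257 mol/L

4.257 mol/L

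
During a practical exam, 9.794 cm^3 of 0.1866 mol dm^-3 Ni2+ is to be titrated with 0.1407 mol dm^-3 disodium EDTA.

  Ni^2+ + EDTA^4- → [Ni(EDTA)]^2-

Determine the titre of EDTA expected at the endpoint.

12.99 mL

n(Ni2+) = 0.009794 L × 0.1866 mol/L = 1.828 × 10^-3 mol
n(EDTA) = 1.828 × 10^-3 mol (1:1 stoichiometry)
V(EDTA) = 1.828 × 10^-3 mol / 0.1407 mol/L = 0.01299 L = 12.99 mL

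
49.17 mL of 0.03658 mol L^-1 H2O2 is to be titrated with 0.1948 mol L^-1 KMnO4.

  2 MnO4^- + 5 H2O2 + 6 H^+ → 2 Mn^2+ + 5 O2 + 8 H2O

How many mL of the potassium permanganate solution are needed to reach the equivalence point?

3.693 mL

n(H2O2) = 0.04917 L × 0.03658 mol/L = 1.799 × 10^-3 mol
From the 2:5 stoichiometry, n(KMnO4) = 2/5 × 1.799 × 10^-3 = 7.195 × 10^-4 mol
V(KMnO4) = 7.195 × 10^-4 mol / 0.1948 mol/L = 0.003693 L = 3.693 mL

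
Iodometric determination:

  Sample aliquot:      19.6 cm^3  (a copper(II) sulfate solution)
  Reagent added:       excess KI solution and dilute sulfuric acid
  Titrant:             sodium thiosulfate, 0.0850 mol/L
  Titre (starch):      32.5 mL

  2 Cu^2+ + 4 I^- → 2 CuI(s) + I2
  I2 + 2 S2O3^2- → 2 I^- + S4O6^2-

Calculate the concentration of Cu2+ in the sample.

0.141 mol/L

n(S2O3^2-) = 0.0325 × 0.0850 = 2.76 × 10^-3 mol
n(I2) = n(S2O3^2-)/2 = 1.38 × 10^-3 mol
From the 2:1 ratio, n(Cu2+) in the aliquot = 2/1 × 1.38 × 10^-3 = 2.76 × 10^-3 mol
[Cu2+] = 2.76 × 10^-3 / 0.0196 = 0.141 mol/L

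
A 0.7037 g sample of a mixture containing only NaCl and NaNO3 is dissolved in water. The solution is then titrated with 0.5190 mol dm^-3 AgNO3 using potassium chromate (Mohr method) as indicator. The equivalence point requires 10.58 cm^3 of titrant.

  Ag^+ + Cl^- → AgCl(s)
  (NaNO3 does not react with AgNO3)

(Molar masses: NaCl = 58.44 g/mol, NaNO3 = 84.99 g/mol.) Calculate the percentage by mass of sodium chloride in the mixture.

45.60 %

n(AgNO3) = 0.01058 × 0.5190 = 5.491 × 10^-3 mol
Let x = n(NaCl), y = n(NaNO3).
Titrant: 1x = 5.491 × 10^-3;  mass: 58.44x + 84.99y = 0.7037
Solving, x = 5.491 × 10^-3 mol, y = 4.504 × 10^-3 mol
mass of NaCl = 5.491 × 10^-3 × 58.44 = 0.3209 g
% NaCl = 0.3209 / 0.7037 × 100 = 45.60 %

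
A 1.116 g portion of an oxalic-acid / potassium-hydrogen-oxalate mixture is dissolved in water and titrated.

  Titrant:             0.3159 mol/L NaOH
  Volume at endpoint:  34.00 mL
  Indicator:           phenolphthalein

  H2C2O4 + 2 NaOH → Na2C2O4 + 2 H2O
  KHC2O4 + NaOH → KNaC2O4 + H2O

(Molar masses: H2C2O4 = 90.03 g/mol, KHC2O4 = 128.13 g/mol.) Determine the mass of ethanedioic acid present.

n(NaOH) = 0.03400 × 0.3159 = 0.01074 mol
Let x = n(H2C2O4), y = n(KHC2O4).
Titrant: 2x + 1y = 0.01074;  mass: 90.03x + 128.13y = 1.116
Solving, x = 1.565 × 10^-3 mol, y = 7.610 × 10^-3 mol
mass of H2C2O4 = 1.565 × 10^-3 × 90.03 = 0.1409 g

0.1409 g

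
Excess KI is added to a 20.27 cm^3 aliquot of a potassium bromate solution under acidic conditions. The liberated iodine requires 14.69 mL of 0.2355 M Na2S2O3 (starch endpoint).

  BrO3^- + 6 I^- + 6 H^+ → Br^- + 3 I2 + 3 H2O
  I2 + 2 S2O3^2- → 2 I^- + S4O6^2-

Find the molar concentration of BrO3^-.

n(S2O3^2-) = 0.01469 × 0.2355 = 3.459 × 10^-3 mol
n(I2) = n(S2O3^2-)/2 = 1.730 × 10^-3 mol
From the 1:3 ratio, n(BrO3^-) in the aliquot = 1/3 × 1.730 × 10^-3 = 5.766 × 10^-4 mol
[BrO3^-] = 5.766 × 10^-4 / 0.02027 = 0.02845 mol/L

0.02845 M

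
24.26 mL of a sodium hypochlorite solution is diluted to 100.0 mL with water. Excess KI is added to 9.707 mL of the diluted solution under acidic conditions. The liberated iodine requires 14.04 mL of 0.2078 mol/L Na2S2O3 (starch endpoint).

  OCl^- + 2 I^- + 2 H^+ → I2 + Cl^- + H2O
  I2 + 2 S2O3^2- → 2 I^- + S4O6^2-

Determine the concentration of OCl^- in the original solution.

n(S2O3^2-) = 0.01404 × 0.2078 = 2.918 × 10^-3 mol
n(I2) = n(S2O3^2-)/2 = 1.459 × 10^-3 mol
n(OCl^-) in the aliquot = 1.459 × 10^-3 mol (1:1 ratio)
[OCl^-]_dilute = 1.459 × 10^-3 / 0.009707 = 0.1503 mol/L
[OCl^-]_original = 0.1503 × 100.0/24.26 = 0.6195 mol/L

0.6195 mol/L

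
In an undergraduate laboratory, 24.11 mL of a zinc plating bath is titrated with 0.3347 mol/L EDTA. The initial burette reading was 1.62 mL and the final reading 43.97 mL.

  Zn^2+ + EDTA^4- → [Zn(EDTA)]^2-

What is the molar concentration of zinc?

n(EDTA) = 0.04235 L × 0.3347 mol/L = 0.01417 mol
n(Zn2+) = 0.01417 mol (1:1 mole ratio)
[Zn2+] = 0.01417 mol / 0.02411 L = 0.5879 mol/L

0.5879 mol/L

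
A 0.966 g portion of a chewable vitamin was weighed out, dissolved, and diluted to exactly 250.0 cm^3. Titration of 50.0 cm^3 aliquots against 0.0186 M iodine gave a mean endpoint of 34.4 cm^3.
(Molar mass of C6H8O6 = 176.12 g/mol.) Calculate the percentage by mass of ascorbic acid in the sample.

58.3 %

C6H8O6 + I2 → C6H6O6 + 2 HI
n(I2) per titration = 0.0344 × 0.0186 = 6.40 × 10^-4 mol
n(C6H8O6) in each aliquot = 6.40 × 10^-4 mol (1:1 ratio)
n(C6H8O6) in the whole flask = 6.40 × 10^-4 × 250.0/50.0 = 3.20 × 10^-3 mol
mass of C6H8O6 = 3.20 × 10^-3 × 176.12 = 0.563 g
% C6H8O6 = 0.563 / 0.966 × 100 = 58.3 %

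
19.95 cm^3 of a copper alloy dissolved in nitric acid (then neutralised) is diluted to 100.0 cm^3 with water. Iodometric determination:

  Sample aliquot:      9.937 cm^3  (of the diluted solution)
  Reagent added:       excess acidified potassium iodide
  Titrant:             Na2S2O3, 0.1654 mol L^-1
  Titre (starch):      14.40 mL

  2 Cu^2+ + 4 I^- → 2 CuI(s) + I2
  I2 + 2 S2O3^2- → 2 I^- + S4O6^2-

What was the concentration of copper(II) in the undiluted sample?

n(S2O3^2-) = 0.01440 × 0.1654 = 2.382 × 10^-3 mol
n(I2) = n(S2O3^2-)/2 = 1.191 × 10^-3 mol
From the 2:1 ratio, n(Cu2+) in the aliquot = 2/1 × 1.191 × 10^-3 = 2.382 × 10^-3 mol
[Cu2+]_dilute = 2.382 × 10^-3 / 0.009937 = 0.2397 mol/L
[Cu2+]_original = 0.2397 × 100.0/19.95 = 1.201 mol/L

1.201 mol/L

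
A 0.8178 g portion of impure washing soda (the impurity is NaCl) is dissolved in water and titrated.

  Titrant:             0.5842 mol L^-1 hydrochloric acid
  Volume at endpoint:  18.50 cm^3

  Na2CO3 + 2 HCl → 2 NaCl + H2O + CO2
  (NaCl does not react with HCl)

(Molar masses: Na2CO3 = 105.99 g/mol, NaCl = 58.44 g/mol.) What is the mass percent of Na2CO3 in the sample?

70.04 %

n(HCl) = 0.01850 × 0.5842 = 0.01081 mol
Let x = n(Na2CO3), y = n(NaCl).
Titrant: 2x = 0.01081;  mass: 105.99x + 58.44y = 0.8178
Solving, x = 5.404 × 10^-3 mol, y = 4.193 × 10^-3 mol
mass of Na2CO3 = 5.404 × 10^-3 × 105.99 = 0.5728 g
% Na2CO3 = 0.5728 / 0.8178 × 100 = 70.04 %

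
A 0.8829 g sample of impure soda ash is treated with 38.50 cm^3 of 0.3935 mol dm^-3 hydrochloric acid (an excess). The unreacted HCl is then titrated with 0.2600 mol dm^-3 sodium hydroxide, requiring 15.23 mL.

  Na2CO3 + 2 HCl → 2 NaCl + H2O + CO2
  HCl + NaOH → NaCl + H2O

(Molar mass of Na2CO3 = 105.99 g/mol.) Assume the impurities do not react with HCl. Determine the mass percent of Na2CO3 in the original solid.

67.17 %

n(HCl) added = 0.03850 × 0.3935 = 0.01515 mol
n(NaOH) used in back-titration = 0.01523 × 0.2600 = 3.960 × 10^-3 mol
n(HCl) left over = 3.960 × 10^-3 mol (1:1 ratio)
n(HCl) consumed by analyte = 0.01515 − 3.960 × 10^-3 = 0.01119 mol
From the 1:2 ratio, n(Na2CO3) = 1/2 × 0.01119 = 5.595 × 10^-3 mol
mass of Na2CO3 = 5.595 × 10^-3 × 105.99 = 0.5930 g
% Na2CO3 = 0.5930 / 0.8829 × 100 = 67.17 %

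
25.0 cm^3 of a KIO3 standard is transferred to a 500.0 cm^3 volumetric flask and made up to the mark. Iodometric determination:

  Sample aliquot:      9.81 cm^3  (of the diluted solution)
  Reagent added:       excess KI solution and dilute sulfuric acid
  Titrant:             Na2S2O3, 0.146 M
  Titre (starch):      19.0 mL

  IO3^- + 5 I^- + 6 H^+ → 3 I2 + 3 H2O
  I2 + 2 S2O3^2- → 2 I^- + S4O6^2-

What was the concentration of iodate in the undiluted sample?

n(S2O3^2-) = 0.0190 × 0.146 = 2.77 × 10^-3 mol
n(I2) = n(S2O3^2-)/2 = 1.39 × 10^-3 mol
From the 1:3 ratio, n(IO3^-) in the aliquot = 1/3 × 1.39 × 10^-3 = 4.62 × 10^-4 mol
[IO3^-]_dilute = 4.62 × 10^-4 / 0.00981 = 0.0471 mol/L
[IO3^-]_original = 0.0471 × 500.0/25.0 = 0.943 mol/L

0.943 M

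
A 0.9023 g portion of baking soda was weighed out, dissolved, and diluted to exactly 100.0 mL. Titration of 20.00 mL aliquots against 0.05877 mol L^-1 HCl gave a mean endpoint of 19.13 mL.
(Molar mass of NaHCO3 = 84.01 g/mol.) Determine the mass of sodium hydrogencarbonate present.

0.4722 g

NaHCO3 + HCl → NaCl + H2O + CO2
n(HCl) per titration = 0.01913 × 0.05877 = 1.124 × 10^-3 mol
n(NaHCO3) in each aliquot = 1.124 × 10^-3 mol (1:1 ratio)
n(NaHCO3) in the whole flask = 1.124 × 10^-3 × 100.0/20.00 = 5.621 × 10^-3 mol
mass of NaHCO3 = 5.621 × 10^-3 × 84.01 = 0.4722 g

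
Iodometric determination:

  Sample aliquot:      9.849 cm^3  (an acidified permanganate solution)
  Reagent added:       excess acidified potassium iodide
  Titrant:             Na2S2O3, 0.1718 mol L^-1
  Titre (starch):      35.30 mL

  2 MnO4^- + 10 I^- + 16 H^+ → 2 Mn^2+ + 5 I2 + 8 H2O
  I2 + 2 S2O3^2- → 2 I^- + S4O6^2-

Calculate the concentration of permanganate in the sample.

0.1232 mol/L

n(S2O3^2-) = 0.03530 × 0.1718 = 6.065 × 10^-3 mol
n(I2) = n(S2O3^2-)/2 = 3.032 × 10^-3 mol
From the 2:5 ratio, n(MnO4^-) in the aliquot = 2/5 × 3.032 × 10^-3 = 1.213 × 10^-3 mol
[MnO4^-] = 1.213 × 10^-3 / 0.009849 = 0.1232 mol/L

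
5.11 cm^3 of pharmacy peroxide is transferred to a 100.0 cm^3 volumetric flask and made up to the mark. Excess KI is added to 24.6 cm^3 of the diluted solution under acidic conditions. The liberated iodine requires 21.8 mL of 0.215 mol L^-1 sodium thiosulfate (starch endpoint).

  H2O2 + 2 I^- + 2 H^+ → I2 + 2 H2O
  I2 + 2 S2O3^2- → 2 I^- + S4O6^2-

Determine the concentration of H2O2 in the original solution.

n(S2O3^2-) = 0.0218 × 0.215 = 4.69 × 10^-3 mol
n(I2) = n(S2O3^2-)/2 = 2.34 × 10^-3 mol
n(H2O2) in the aliquot = 2.34 × 10^-3 mol (1:1 ratio)
[H2O2]_dilute = 2.34 × 10^-3 / 0.0246 = 0.0953 mol/L
[H2O2]_original = 0.0953 × 100.0/5.11 = 1.86 mol/L

1.86 mol/L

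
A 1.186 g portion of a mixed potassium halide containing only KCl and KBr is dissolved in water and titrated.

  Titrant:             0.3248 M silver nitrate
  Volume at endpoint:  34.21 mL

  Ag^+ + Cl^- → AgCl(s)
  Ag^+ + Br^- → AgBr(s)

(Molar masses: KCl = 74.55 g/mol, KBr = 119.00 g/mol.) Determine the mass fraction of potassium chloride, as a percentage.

19.27 %

n(AgNO3) = 0.03421 × 0.3248 = 0.01111 mol
Let x = n(KCl), y = n(KBr).
Titrant: 1x + 1y = 0.01111;  mass: 74.55x + 119.00y = 1.186
Solving, x = 3.065 × 10^-3 mol, y = 8.046 × 10^-3 mol
mass of KCl = 3.065 × 10^-3 × 74.55 = 0.2285 g
% KCl = 0.2285 / 1.186 × 100 = 19.27 %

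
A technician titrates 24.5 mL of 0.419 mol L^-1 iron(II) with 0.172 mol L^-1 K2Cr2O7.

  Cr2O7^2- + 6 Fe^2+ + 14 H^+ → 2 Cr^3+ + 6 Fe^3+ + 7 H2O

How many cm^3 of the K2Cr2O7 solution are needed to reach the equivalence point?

9.95 mL

n(Fe2+) = 0.0245 L × 0.419 mol/L = 0.0103 mol
From the 1:6 stoichiometry, n(K2Cr2O7) = 1/6 × 0.0103 = 1.71 × 10^-3 mol
V(K2Cr2O7) = 1.71 × 10^-3 mol / 0.172 mol/L = 0.00995 L = 9.95 mL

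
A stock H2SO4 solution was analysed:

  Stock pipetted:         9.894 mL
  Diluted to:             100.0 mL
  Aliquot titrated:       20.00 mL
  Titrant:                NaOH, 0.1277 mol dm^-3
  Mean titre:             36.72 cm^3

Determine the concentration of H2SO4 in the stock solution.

1.185 mol/L

H2SO4 + 2 NaOH → Na2SO4 + 2 H2O
n(NaOH) = 0.03672 × 0.1277 = 4.689 × 10^-3 mol
From the 1:2 ratio, n(H2SO4) in the aliquot = 1/2 × 4.689 × 10^-3 = 2.345 × 10^-3 mol
[H2SO4]_dilute = 2.345 × 10^-3 / 0.02000 = 0.1172 mol/L
Dilution factor = 100.0 / 9.894 = 10.11
[H2SO4]_stock = 0.1172 × 10.11 = 1.185 mol/L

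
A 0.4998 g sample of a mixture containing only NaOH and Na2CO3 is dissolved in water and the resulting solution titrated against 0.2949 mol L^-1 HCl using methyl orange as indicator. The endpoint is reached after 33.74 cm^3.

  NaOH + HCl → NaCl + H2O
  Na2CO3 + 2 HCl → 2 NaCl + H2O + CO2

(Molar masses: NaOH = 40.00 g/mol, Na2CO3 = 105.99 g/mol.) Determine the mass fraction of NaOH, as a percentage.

n(HCl) = 0.03374 × 0.2949 = 9.950 × 10^-3 mol
Let x = n(NaOH), y = n(Na2CO3).
Titrant: 1x + 2y = 9.950 × 10^-3;  mass: 40.00x + 105.99y = 0.4998
Solving, x = 2.116 × 10^-3 mol, y = 3.917 × 10^-3 mol
mass of NaOH = 2.116 × 10^-3 × 40.00 = 0.08464 g
% NaOH = 0.08464 / 0.4998 × 100 = 16.93 %

16.93 %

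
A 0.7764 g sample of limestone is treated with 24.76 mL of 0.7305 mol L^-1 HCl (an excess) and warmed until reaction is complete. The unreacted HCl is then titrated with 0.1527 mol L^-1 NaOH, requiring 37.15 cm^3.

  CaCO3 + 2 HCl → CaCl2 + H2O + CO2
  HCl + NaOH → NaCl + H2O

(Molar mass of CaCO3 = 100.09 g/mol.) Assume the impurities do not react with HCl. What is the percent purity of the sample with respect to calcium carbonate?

n(HCl) added = 0.02476 × 0.7305 = 0.01809 mol
n(NaOH) used in back-titration = 0.03715 × 0.1527 = 5.673 × 10^-3 mol
n(HCl) left over = 5.673 × 10^-3 mol (1:1 ratio)
n(HCl) consumed by analyte = 0.01809 − 5.673 × 10^-3 = 0.01241 mol
From the 1:2 ratio, n(CaCO3) = 1/2 × 0.01241 = 6.207 × 10^-3 mol
mass of CaCO3 = 6.207 × 10^-3 × 100.09 = 0.6213 g
% CaCO3 = 0.6213 / 0.7764 × 100 = 80.02 %

80.02 %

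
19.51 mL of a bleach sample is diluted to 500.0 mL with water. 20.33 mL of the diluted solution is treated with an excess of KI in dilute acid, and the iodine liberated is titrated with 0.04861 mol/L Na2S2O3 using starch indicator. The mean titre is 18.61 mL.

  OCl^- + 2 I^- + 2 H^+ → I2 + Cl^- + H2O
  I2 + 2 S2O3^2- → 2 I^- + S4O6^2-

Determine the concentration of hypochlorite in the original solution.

n(S2O3^2-) = 0.01861 × 0.04861 = 9.046 × 10^-4 mol
n(I2) = n(S2O3^2-)/2 = 4.523 × 10^-4 mol
n(OCl^-) in the aliquot = 4.523 × 10^-4 mol (1:1 ratio)
[OCl^-]_dilute = 4.523 × 10^-4 / 0.02033 = 0.02225 mol/L
[OCl^-]_original = 0.02225 × 500.0/19.51 = 0.5702 mol/L

0.5702 mol/L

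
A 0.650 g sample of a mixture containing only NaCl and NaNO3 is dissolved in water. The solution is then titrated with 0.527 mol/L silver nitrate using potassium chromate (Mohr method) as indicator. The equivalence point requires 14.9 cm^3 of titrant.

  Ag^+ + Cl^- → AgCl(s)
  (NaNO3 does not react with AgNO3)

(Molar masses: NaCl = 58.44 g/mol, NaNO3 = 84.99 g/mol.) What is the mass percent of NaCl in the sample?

n(AgNO3) = 0.0149 × 0.527 = 7.85 × 10^-3 mol
Let x = n(NaCl), y = n(NaNO3).
Titrant: 1x = 7.85 × 10^-3;  mass: 58.44x + 84.99y = 0.650
Solving, x = 7.85 × 10^-3 mol, y = 2.25 × 10^-3 mol
mass of NaCl = 7.85 × 10^-3 × 58.44 = 0.459 g
% NaCl = 0.459 / 0.650 × 100 = 70.6 %

70.6 %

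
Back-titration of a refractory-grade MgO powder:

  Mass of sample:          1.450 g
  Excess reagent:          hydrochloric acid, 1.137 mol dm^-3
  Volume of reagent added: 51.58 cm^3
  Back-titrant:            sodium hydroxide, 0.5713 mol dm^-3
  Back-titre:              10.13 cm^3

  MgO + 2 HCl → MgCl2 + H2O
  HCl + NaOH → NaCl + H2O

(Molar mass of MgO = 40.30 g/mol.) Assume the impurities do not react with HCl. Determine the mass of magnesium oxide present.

1.065 g

n(HCl) added = 0.05158 × 1.137 = 0.05865 mol
n(NaOH) used in back-titration = 0.01013 × 0.5713 = 5.787 × 10^-3 mol
n(HCl) left over = 5.787 × 10^-3 mol (1:1 ratio)
n(HCl) consumed by analyte = 0.05865 − 5.787 × 10^-3 = 0.05286 mol
From the 1:2 ratio, n(MgO) = 1/2 × 0.05286 = 0.02643 mol
mass of MgO = 0.02643 × 40.30 = 1.065 g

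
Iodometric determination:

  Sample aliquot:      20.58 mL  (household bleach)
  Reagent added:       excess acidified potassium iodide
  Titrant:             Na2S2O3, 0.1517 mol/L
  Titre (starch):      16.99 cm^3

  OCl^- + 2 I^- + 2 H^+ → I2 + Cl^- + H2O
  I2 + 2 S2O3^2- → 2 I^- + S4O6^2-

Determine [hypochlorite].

n(S2O3^2-) = 0.01699 × 0.1517 = 2.577 × 10^-3 mol
n(I2) = n(S2O3^2-)/2 = 1.289 × 10^-3 mol
n(OCl^-) in the aliquot = 1.289 × 10^-3 mol (1:1 ratio)
[OCl^-] = 1.289 × 10^-3 / 0.02058 = 0.06262 mol/L

0.06262 mol/L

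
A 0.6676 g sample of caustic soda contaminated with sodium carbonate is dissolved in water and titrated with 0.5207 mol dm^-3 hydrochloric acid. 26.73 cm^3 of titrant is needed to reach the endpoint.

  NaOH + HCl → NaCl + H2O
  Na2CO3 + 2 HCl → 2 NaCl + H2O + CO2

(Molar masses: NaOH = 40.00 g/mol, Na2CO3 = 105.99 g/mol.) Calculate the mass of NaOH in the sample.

0.2155 g

n(HCl) = 0.02673 × 0.5207 = 0.01392 mol
Let x = n(NaOH), y = n(Na2CO3).
Titrant: 1x + 2y = 0.01392;  mass: 40.00x + 105.99y = 0.6676
Solving, x = 5.387 × 10^-3 mol, y = 4.266 × 10^-3 mol
mass of NaOH = 5.387 × 10^-3 × 40.00 = 0.2155 g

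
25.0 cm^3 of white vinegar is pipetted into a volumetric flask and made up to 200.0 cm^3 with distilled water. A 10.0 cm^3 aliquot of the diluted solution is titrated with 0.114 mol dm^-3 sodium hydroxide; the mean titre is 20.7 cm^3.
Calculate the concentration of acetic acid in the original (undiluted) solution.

1.89 mol/L

CH3COOH + NaOH → CH3COONa + H2O
n(NaOH) = 0.0207 × 0.114 = 2.36 × 10^-3 mol
n(CH3COOH) in the aliquot = 2.36 × 10^-3 mol (1:1 ratio)
[CH3COOH]_dilute = 2.36 × 10^-3 / 0.0100 = 0.236 mol/L
Dilution factor = 200.0 / 25.0 = 8.000
[CH3COOH]_stock = 0.236 × 8.000 = 1.89 mol/L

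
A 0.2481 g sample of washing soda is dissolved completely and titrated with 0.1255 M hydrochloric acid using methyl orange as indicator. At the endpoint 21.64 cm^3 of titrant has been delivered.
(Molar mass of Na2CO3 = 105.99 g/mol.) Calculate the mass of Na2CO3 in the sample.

0.1439 g

Na2CO3 + 2 HCl → 2 NaCl + H2O + CO2
n(HCl) = 0.02164 L × 0.1255 mol/L = 2.716 × 10^-3 mol
From the 1:2 ratio, n(Na2CO3) = 1/2 × 2.716 × 10^-3 = 1.358 × 10^-3 mol
mass of Na2CO3 = 1.358 × 10^-3 × 105.99 g/mol = 0.1439 g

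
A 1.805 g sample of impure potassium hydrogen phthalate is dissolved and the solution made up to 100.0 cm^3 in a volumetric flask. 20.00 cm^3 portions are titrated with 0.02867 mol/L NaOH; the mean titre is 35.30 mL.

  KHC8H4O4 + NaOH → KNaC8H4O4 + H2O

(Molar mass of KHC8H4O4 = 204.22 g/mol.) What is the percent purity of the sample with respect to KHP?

57.25 %

n(NaOH) per titration = 0.03530 × 0.02867 = 1.012 × 10^-3 mol
n(KHC8H4O4) in each aliquot = 1.012 × 10^-3 mol (1:1 ratio)
n(KHC8H4O4) in the whole flask = 1.012 × 10^-3 × 100.0/20.00 = 5.060 × 10^-3 mol
mass of KHC8H4O4 = 5.060 × 10^-3 × 204.22 = 1.033 g
% KHC8H4O4 = 1.033 / 1.805 × 100 = 57.25 %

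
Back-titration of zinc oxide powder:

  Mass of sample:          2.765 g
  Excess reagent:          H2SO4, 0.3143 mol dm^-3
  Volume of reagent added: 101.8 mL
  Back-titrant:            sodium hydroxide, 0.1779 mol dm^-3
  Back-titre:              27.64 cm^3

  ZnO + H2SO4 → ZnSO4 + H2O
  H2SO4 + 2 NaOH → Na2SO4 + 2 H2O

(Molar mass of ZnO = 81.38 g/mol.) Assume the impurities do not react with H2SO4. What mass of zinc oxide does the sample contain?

n(H2SO4) added = 0.1018 × 0.3143 = 0.03200 mol
n(NaOH) used in back-titration = 0.02764 × 0.1779 = 4.917 × 10^-3 mol
From the 1:2 ratio, n(H2SO4) left over = 1/2 × 4.917 × 10^-3 = 2.459 × 10^-3 mol
n(H2SO4) consumed by analyte = 0.03200 − 2.459 × 10^-3 = 0.02954 mol
n(ZnO) = 0.02954 mol (1:1 ratio)
mass of ZnO = 0.02954 × 81.38 = 2.404 g

2.404 g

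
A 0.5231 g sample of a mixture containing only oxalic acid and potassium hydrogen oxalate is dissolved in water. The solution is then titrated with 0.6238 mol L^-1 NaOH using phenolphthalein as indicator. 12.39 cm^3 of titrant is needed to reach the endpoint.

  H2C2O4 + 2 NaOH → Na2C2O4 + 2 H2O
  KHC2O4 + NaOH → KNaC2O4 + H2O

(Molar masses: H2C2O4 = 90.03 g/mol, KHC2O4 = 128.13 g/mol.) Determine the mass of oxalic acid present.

n(NaOH) = 0.01239 × 0.6238 = 7.729 × 10^-3 mol
Let x = n(H2C2O4), y = n(KHC2O4).
Titrant: 2x + 1y = 7.729 × 10^-3;  mass: 90.03x + 128.13y = 0.5231
Solving, x = 2.811 × 10^-3 mol, y = 2.108 × 10^-3 mol
mass of H2C2O4 = 2.811 × 10^-3 × 90.03 = 0.2530 g

0.2530 g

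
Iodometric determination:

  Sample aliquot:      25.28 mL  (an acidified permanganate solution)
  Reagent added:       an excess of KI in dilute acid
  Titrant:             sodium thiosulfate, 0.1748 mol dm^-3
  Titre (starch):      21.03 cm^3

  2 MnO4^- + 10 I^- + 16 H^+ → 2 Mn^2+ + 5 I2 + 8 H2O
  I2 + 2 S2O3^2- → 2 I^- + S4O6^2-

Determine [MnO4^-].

0.02908 mol/L

n(S2O3^2-) = 0.02103 × 0.1748 = 3.676 × 10^-3 mol
n(I2) = n(S2O3^2-)/2 = 1.838 × 10^-3 mol
From the 2:5 ratio, n(MnO4^-) in the aliquot = 2/5 × 1.838 × 10^-3 = 7.352 × 10^-4 mol
[MnO4^-] = 7.352 × 10^-4 / 0.02528 = 0.02908 mol/L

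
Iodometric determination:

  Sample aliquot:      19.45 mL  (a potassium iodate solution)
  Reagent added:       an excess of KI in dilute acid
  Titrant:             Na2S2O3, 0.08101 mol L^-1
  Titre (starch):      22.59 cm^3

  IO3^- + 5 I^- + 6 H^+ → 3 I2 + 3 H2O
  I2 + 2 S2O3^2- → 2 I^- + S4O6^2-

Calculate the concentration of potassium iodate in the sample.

0.01568 mol/L

n(S2O3^2-) = 0.02259 × 0.08101 = 1.830 × 10^-3 mol
n(I2) = n(S2O3^2-)/2 = 9.150 × 10^-4 mol
From the 1:3 ratio, n(IO3^-) in the aliquot = 1/3 × 9.150 × 10^-4 = 3.050 × 10^-4 mol
[IO3^-] = 3.050 × 10^-4 / 0.01945 = 0.01568 mol/L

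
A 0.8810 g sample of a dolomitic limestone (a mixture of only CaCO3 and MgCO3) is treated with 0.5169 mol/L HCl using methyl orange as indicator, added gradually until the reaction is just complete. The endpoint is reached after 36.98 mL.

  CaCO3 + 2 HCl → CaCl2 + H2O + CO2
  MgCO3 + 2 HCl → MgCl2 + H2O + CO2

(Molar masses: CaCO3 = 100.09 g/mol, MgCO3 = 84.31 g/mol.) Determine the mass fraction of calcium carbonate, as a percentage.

54.15 %

n(HCl) = 0.03698 × 0.5169 = 0.01911 mol
Let x = n(CaCO3), y = n(MgCO3).
Titrant: 2x + 2y = 0.01911;  mass: 100.09x + 84.31y = 0.8810
Solving, x = 4.766 × 10^-3 mol, y = 4.791 × 10^-3 mol
mass of CaCO3 = 4.766 × 10^-3 × 100.09 = 0.4770 g
% CaCO3 = 0.4770 / 0.8810 × 100 = 54.15 %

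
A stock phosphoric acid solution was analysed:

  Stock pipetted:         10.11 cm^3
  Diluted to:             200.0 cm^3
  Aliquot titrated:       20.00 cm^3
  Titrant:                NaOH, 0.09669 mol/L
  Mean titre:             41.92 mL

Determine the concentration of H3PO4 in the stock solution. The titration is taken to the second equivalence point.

2.005 mol/L

H3PO4 + 2 NaOH → Na2HPO4 + 2 H2O
n(NaOH) = 0.04192 × 0.09669 = 4.053 × 10^-3 mol
From the 1:2 ratio, n(H3PO4) in the aliquot = 1/2 × 4.053 × 10^-3 = 2.027 × 10^-3 mol
[H3PO4]_dilute = 2.027 × 10^-3 / 0.02000 = 0.1013 mol/L
Dilution factor = 200.0 / 10.11 = 19.78
[H3PO4]_stock = 0.1013 × 19.78 = 2.005 mol/L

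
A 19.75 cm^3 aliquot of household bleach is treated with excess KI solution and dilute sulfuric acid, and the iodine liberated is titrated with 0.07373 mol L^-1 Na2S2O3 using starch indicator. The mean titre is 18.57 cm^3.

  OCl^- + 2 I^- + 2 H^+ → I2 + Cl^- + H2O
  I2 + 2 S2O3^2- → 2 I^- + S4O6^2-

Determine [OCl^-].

n(S2O3^2-) = 0.01857 × 0.07373 = 1.369 × 10^-3 mol
n(I2) = n(S2O3^2-)/2 = 6.846 × 10^-4 mol
n(OCl^-) in the aliquot = 6.846 × 10^-4 mol (1:1 ratio)
[OCl^-] = 6.846 × 10^-4 / 0.01975 = 0.03466 mol/L

0.03466 mol/L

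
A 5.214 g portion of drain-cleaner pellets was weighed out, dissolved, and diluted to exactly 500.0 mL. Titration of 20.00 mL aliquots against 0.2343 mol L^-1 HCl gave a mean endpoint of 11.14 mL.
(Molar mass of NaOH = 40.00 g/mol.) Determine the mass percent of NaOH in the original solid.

NaOH + HCl → NaCl + H2O
n(HCl) per titration = 0.01114 × 0.2343 = 2.610 × 10^-3 mol
n(NaOH) in each aliquot = 2.610 × 10^-3 mol (1:1 ratio)
n(NaOH) in the whole flask = 2.610 × 10^-3 × 500.0/20.00 = 0.06525 mol
mass of NaOH = 0.06525 × 40.00 = 2.610 g
% NaOH = 2.610 / 5.214 × 100 = 50.06 %

50.06 %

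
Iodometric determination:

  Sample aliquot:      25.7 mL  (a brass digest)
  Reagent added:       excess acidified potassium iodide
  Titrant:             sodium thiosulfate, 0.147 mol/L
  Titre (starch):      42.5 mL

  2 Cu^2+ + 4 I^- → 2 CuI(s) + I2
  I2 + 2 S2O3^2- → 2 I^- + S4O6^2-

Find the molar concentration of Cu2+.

n(S2O3^2-) = 0.0425 × 0.147 = 6.25 × 10^-3 mol
n(I2) = n(S2O3^2-)/2 = 3.12 × 10^-3 mol
From the 2:1 ratio, n(Cu2+) in the aliquot = 2/1 × 3.12 × 10^-3 = 6.25 × 10^-3 mol
[Cu2+] = 6.25 × 10^-3 / 0.0257 = 0.243 mol/L

0.243 mol/L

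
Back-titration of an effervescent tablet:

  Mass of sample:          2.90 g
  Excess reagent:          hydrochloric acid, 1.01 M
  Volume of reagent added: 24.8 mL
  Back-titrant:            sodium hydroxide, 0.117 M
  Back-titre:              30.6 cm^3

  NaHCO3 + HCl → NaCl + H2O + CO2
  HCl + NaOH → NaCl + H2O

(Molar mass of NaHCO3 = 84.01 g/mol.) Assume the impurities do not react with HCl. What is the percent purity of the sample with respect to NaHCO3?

n(HCl) added = 0.0248 × 1.01 = 0.0250 mol
n(NaOH) used in back-titration = 0.0306 × 0.117 = 3.58 × 10^-3 mol
n(HCl) left over = 3.58 × 10^-3 mol (1:1 ratio)
n(HCl) consumed by analyte = 0.0250 − 3.58 × 10^-3 = 0.0215 mol
n(NaHCO3) = 0.0215 mol (1:1 ratio)
mass of NaHCO3 = 0.0215 × 84.01 = 1.80 g
% NaHCO3 = 1.80 / 2.90 × 100 = 62.2 %

62.2 %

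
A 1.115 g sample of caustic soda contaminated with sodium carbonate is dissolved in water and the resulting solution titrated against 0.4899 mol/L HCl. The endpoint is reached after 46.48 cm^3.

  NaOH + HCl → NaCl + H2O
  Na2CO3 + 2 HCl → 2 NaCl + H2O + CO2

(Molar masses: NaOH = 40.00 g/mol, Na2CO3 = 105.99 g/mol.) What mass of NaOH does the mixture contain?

n(HCl) = 0.04648 × 0.4899 = 0.02277 mol
Let x = n(NaOH), y = n(Na2CO3).
Titrant: 1x + 2y = 0.02277;  mass: 40.00x + 105.99y = 1.115
Solving, x = 7.059 × 10^-3 mol, y = 7.856 × 10^-3 mol
mass of NaOH = 7.059 × 10^-3 × 40.00 = 0.2823 g

0.2823 g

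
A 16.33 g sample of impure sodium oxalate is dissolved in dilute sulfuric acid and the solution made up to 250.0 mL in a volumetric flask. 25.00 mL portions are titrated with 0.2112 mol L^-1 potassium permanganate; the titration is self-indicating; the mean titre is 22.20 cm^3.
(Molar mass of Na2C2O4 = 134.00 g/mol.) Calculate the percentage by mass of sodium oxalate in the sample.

96.18 %

2 MnO4^- + 5 C2O4^2- + 16 H^+ → 2 Mn^2+ + 10 CO2 + 8 H2O
n(KMnO4) per titration = 0.02220 × 0.2112 = 4.689 × 10^-3 mol
From the 5:2 ratio, n(Na2C2O4) in each aliquot = 5/2 × 4.689 × 10^-3 = 0.01172 mol
n(Na2C2O4) in the whole flask = 0.01172 × 250.0/25.00 = 0.1172 mol
mass of Na2C2O4 = 0.1172 × 134.00 = 15.71 g
% Na2C2O4 = 15.71 / 16.33 × 100 = 96.18 %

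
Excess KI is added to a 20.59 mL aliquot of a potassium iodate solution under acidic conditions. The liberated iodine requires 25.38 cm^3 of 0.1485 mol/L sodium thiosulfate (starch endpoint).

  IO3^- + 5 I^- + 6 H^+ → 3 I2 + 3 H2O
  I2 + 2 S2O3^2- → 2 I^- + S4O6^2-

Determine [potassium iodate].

0.03051 mol/L

n(S2O3^2-) = 0.02538 × 0.1485 = 3.769 × 10^-3 mol
n(I2) = n(S2O3^2-)/2 = 1.884 × 10^-3 mol
From the 1:3 ratio, n(IO3^-) in the aliquot = 1/3 × 1.884 × 10^-3 = 6.282 × 10^-4 mol
[IO3^-] = 6.282 × 10^-4 / 0.02059 = 0.03051 mol/L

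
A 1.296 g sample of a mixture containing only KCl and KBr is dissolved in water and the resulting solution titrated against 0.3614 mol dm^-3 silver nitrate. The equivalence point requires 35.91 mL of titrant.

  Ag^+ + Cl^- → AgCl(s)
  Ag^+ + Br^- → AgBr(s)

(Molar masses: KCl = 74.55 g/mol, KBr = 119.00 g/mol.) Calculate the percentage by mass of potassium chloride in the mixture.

n(AgNO3) = 0.03591 × 0.3614 = 0.01298 mol
Let x = n(KCl), y = n(KBr).
Titrant: 1x + 1y = 0.01298;  mass: 74.55x + 119.00y = 1.296
Solving, x = 5.588 × 10^-3 mol, y = 7.390 × 10^-3 mol
mass of KCl = 5.588 × 10^-3 × 74.55 = 0.4166 g
% KCl = 0.4166 / 1.296 × 100 = 32.14 %

32.14 %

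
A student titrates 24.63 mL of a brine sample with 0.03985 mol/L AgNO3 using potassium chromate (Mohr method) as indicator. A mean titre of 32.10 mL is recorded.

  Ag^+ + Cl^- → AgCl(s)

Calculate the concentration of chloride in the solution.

n(AgNO3) = 0.03210 L × 0.03985 mol/L = 1.279 × 10^-3 mol
n(Cl-) = 1.279 × 10^-3 mol (1:1 mole ratio)
[Cl-] = 1.279 × 10^-3 mol / 0.02463 L = 0.05194 mol/L

0.05194 mol/L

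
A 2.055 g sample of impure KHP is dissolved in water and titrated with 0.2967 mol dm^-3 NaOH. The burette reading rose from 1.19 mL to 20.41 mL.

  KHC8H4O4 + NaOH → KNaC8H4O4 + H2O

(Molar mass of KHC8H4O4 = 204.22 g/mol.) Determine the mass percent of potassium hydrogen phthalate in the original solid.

n(NaOH) = 0.01922 L × 0.2967 mol/L = 5.703 × 10^-3 mol
n(KHC8H4O4) = 5.703 × 10^-3 mol (1:1 ratio)
mass of KHC8H4O4 = 5.703 × 10^-3 × 204.22 g/mol = 1.165 g
% KHC8H4O4 = 1.165 / 2.055 × 100 = 56.67 %

56.67 %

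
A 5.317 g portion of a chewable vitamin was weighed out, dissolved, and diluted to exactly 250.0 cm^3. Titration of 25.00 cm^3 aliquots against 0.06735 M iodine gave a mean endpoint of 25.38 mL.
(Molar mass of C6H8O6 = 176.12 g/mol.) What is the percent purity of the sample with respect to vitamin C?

C6H8O6 + I2 → C6H6O6 + 2 HI
n(I2) per titration = 0.02538 × 0.06735 = 1.709 × 10^-3 mol
n(C6H8O6) in each aliquot = 1.709 × 10^-3 mol (1:1 ratio)
n(C6H8O6) in the whole flask = 1.709 × 10^-3 × 250.0/25.00 = 0.01709 mol
mass of C6H8O6 = 0.01709 × 176.12 = 3.010 g
% C6H8O6 = 3.010 / 5.317 × 100 = 56.62 %

56.62 %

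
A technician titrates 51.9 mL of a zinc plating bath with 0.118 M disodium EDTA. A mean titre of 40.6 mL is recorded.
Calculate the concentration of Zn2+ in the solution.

0.0923 M

Zn^2+ + EDTA^4- → [Zn(EDTA)]^2-
n(EDTA) = 0.0406 L × 0.118 mol/L = 4.79 × 10^-3 mol
n(Zn2+) = 4.79 × 10^-3 mol (1:1 mole ratio)
[Zn2+] = 4.79 × 10^-3 mol / 0.0519 L = 0.0923 mol/L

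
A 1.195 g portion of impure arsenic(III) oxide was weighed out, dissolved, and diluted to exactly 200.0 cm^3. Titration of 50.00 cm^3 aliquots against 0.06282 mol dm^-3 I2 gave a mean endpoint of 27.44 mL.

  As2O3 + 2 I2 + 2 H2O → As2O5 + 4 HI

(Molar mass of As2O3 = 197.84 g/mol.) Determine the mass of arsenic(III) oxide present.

0.6821 g

n(I2) per titration = 0.02744 × 0.06282 = 1.724 × 10^-3 mol
From the 1:2 ratio, n(As2O3) in each aliquot = 1/2 × 1.724 × 10^-3 = 8.619 × 10^-4 mol
n(As2O3) in the whole flask = 8.619 × 10^-4 × 200.0/50.00 = 3.448 × 10^-3 mol
mass of As2O3 = 3.448 × 10^-3 × 197.84 = 0.6821 g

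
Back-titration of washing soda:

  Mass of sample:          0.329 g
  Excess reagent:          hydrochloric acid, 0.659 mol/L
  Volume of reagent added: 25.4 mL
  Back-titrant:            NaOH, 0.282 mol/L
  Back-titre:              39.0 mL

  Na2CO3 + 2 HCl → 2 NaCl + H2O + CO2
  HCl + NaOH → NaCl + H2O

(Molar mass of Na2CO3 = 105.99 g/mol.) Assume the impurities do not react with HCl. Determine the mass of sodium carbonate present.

n(HCl) added = 0.0254 × 0.659 = 0.0167 mol
n(NaOH) used in back-titration = 0.0390 × 0.282 = 0.0110 mol
n(HCl) left over = 0.0110 mol (1:1 ratio)
n(HCl) consumed by analyte = 0.0167 − 0.0110 = 5.74 × 10^-3 mol
From the 1:2 ratio, n(Na2CO3) = 1/2 × 5.74 × 10^-3 = 2.87 × 10^-3 mol
mass of Na2CO3 = 2.87 × 10^-3 × 105.99 = 0.304 g

0.304 g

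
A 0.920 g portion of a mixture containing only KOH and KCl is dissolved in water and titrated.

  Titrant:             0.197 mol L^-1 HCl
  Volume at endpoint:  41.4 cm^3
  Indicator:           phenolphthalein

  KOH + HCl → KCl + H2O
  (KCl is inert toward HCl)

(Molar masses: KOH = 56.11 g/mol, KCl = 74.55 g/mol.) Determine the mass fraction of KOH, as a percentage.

49.7 %

n(HCl) = 0.0414 × 0.197 = 8.16 × 10^-3 mol
Let x = n(KOH), y = n(KCl).
Titrant: 1x = 8.16 × 10^-3;  mass: 56.11x + 74.55y = 0.920
Solving, x = 8.16 × 10^-3 mol, y = 6.20 × 10^-3 mol
mass of KOH = 8.16 × 10^-3 × 56.11 = 0.458 g
% KOH = 0.458 / 0.920 × 100 = 49.7 %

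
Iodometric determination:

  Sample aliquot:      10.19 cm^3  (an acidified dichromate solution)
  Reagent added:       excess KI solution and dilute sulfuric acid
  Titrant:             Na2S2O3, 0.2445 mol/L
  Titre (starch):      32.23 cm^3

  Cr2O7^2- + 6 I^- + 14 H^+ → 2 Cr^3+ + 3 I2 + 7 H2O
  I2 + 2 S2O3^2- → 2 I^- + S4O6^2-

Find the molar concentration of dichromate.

0.1289 mol/L

n(S2O3^2-) = 0.03223 × 0.2445 = 7.880 × 10^-3 mol
n(I2) = n(S2O3^2-)/2 = 3.940 × 10^-3 mol
From the 1:3 ratio, n(Cr2O7^2-) in the aliquot = 1/3 × 3.940 × 10^-3 = 1.313 × 10^-3 mol
[Cr2O7^2-] = 1.313 × 10^-3 / 0.01019 = 0.1289 mol/L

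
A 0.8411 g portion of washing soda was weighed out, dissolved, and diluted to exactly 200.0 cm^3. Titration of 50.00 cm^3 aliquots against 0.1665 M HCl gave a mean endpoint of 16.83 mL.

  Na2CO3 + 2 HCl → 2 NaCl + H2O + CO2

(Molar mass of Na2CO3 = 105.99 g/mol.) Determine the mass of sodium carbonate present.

0.5940 g

n(HCl) per titration = 0.01683 × 0.1665 = 2.802 × 10^-3 mol
From the 1:2 ratio, n(Na2CO3) in each aliquot = 1/2 × 2.802 × 10^-3 = 1.401 × 10^-3 mol
n(Na2CO3) in the whole flask = 1.401 × 10^-3 × 200.0/50.00 = 5.604 × 10^-3 mol
mass of Na2CO3 = 5.604 × 10^-3 × 105.99 = 0.5940 g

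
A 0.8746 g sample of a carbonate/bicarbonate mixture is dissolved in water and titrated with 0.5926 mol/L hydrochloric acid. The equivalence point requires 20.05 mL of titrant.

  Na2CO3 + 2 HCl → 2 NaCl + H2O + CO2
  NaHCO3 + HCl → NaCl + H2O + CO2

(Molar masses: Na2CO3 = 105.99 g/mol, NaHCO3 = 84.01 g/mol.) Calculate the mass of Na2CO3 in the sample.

n(HCl) = 0.02005 × 0.5926 = 0.01188 mol
Let x = n(Na2CO3), y = n(NaHCO3).
Titrant: 2x + 1y = 0.01188;  mass: 105.99x + 84.01y = 0.8746
Solving, x = 1.992 × 10^-3 mol, y = 7.897 × 10^-3 mol
mass of Na2CO3 = 1.992 × 10^-3 × 105.99 = 0.2112 g

0.2112 g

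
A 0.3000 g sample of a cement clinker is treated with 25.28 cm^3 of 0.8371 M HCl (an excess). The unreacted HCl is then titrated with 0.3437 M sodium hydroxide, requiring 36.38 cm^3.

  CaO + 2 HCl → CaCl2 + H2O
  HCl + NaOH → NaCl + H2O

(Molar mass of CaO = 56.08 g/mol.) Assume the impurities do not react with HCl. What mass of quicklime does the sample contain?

n(HCl) added = 0.02528 × 0.8371 = 0.02116 mol
n(NaOH) used in back-titration = 0.03638 × 0.3437 = 0.01250 mol
n(HCl) left over = 0.01250 mol (1:1 ratio)
n(HCl) consumed by analyte = 0.02116 − 0.01250 = 8.658 × 10^-3 mol
From the 1:2 ratio, n(CaO) = 1/2 × 8.658 × 10^-3 = 4.329 × 10^-3 mol
mass of CaO = 4.329 × 10^-3 × 56.08 = 0.2428 g

0.2428 g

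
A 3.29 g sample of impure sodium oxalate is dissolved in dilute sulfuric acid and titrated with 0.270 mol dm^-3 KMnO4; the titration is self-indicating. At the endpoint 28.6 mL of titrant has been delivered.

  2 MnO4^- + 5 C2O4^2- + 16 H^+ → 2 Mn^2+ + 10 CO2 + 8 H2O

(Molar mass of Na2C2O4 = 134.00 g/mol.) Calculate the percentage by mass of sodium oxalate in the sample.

78.6 %

n(KMnO4) = 0.0286 L × 0.270 mol/L = 7.72 × 10^-3 mol
From the 5:2 ratio, n(Na2C2O4) = 5/2 × 7.72 × 10^-3 = 0.0193 mol
mass of Na2C2O4 = 0.0193 × 134.00 g/mol = 2.59 g
% Na2C2O4 = 2.59 / 3.29 × 100 = 78.6 %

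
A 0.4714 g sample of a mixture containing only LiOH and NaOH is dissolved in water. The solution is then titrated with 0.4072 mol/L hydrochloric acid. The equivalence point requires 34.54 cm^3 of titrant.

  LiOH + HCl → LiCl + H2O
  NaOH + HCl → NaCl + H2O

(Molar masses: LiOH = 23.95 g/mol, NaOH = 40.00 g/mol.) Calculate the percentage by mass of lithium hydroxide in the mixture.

28.87 %

n(HCl) = 0.03454 × 0.4072 = 0.01406 mol
Let x = n(LiOH), y = n(NaOH).
Titrant: 1x + 1y = 0.01406;  mass: 23.95x + 40.00y = 0.4714
Solving, x = 5.681 × 10^-3 mol, y = 8.383 × 10^-3 mol
mass of LiOH = 5.681 × 10^-3 × 23.95 = 0.1361 g
% LiOH = 0.1361 / 0.4714 × 100 = 28.87 %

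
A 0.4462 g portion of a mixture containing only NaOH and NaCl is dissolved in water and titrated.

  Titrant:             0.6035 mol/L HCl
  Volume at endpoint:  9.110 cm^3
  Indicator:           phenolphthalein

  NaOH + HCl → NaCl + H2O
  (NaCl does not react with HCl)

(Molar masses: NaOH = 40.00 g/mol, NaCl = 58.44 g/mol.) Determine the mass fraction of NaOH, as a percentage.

n(HCl) = 0.009110 × 0.6035 = 5.498 × 10^-3 mol
Let x = n(NaOH), y = n(NaCl).
Titrant: 1x = 5.498 × 10^-3;  mass: 40.00x + 58.44y = 0.4462
Solving, x = 5.498 × 10^-3 mol, y = 3.872 × 10^-3 mol
mass of NaOH = 5.498 × 10^-3 × 40.00 = 0.2199 g
% NaOH = 0.2199 / 0.4462 × 100 = 49.29 %

49.29 %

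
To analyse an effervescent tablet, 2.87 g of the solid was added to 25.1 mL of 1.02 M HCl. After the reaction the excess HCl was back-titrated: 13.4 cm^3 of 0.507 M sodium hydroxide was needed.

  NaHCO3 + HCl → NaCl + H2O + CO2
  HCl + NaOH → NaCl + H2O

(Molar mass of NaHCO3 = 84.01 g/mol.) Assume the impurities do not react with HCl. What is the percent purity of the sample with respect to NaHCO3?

n(HCl) added = 0.0251 × 1.02 = 0.0256 mol
n(NaOH) used in back-titration = 0.0134 × 0.507 = 6.79 × 10^-3 mol
n(HCl) left over = 6.79 × 10^-3 mol (1:1 ratio)
n(HCl) consumed by analyte = 0.0256 − 6.79 × 10^-3 = 0.0188 mol
n(NaHCO3) = 0.0188 mol (1:1 ratio)
mass of NaHCO3 = 0.0188 × 84.01 = 1.58 g
% NaHCO3 = 1.58 / 2.87 × 100 = 55.1 %

55.1 %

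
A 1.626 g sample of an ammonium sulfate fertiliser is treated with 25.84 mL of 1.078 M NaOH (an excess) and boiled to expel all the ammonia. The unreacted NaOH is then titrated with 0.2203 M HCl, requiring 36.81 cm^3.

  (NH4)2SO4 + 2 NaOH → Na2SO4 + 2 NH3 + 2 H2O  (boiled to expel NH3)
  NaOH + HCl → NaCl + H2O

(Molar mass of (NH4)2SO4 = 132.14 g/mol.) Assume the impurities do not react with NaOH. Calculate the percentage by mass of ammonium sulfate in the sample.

n(NaOH) added = 0.02584 × 1.078 = 0.02786 mol
n(HCl) used in back-titration = 0.03681 × 0.2203 = 8.109 × 10^-3 mol
n(NaOH) left over = 8.109 × 10^-3 mol (1:1 ratio)
n(NaOH) consumed by analyte = 0.02786 − 8.109 × 10^-3 = 0.01975 mol
From the 1:2 ratio, n((NH4)2SO4) = 1/2 × 0.01975 = 9.873 × 10^-3 mol
mass of (NH4)2SO4 = 9.873 × 10^-3 × 132.14 = 1.305 g
% (NH4)2SO4 = 1.305 / 1.626 × 100 = 80.24 %

80.24 %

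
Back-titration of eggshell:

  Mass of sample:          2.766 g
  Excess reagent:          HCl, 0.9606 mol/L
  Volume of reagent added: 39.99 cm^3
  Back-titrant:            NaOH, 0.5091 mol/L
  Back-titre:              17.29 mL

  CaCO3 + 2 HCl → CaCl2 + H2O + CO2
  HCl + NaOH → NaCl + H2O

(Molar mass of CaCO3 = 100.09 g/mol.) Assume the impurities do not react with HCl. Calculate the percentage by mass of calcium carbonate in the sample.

n(HCl) added = 0.03999 × 0.9606 = 0.03841 mol
n(NaOH) used in back-titration = 0.01729 × 0.5091 = 8.802 × 10^-3 mol
n(HCl) left over = 8.802 × 10^-3 mol (1:1 ratio)
n(HCl) consumed by analyte = 0.03841 − 8.802 × 10^-3 = 0.02961 mol
From the 1:2 ratio, n(CaCO3) = 1/2 × 0.02961 = 0.01481 mol
mass of CaCO3 = 0.01481 × 100.09 = 1.482 g
% CaCO3 = 1.482 / 2.766 × 100 = 53.58 %

53.58 %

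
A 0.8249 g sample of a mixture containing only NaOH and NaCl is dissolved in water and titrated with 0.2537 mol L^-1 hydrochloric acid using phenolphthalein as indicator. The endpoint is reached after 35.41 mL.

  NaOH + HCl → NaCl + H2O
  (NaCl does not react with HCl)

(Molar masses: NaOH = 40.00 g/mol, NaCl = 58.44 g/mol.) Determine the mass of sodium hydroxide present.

n(HCl) = 0.03541 × 0.2537 = 8.984 × 10^-3 mol
Let x = n(NaOH), y = n(NaCl).
Titrant: 1x = 8.984 × 10^-3;  mass: 40.00x + 58.44y = 0.8249
Solving, x = 8.984 × 10^-3 mol, y = 7.966 × 10^-3 mol
mass of NaOH = 8.984 × 10^-3 × 40.00 = 0.3593 g

0.3593 g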